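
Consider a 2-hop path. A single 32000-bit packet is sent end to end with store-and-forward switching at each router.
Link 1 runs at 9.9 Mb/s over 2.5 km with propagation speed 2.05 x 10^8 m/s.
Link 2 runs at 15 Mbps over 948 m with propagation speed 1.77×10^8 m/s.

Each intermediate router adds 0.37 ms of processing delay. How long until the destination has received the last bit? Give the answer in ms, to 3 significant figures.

5.75 ms

Transmission delays (L/R per hop): 3.23232, 2.13333 ms; sum = 5.36566 ms.
Propagation delays (d/s per hop): 0.0121951, 0.00535593 ms; sum = 0.0175511 ms.
Processing at 1 router(s): 1 × 0.37 ms = 0.37 ms.
End-to-end = 5.75 ms.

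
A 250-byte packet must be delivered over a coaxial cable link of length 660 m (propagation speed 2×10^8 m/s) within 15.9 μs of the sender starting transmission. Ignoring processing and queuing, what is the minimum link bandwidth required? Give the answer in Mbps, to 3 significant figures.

159 Mbps

L = 2000 bits.
Propagation delay = 660 / 200000000 = 3.3 μs.
Transmission budget = 15.9 − 3.3 = 12.6 μs.
R ≥ L / t_tx = 2000 bits / 1.26e-05 s = 159 Mbps.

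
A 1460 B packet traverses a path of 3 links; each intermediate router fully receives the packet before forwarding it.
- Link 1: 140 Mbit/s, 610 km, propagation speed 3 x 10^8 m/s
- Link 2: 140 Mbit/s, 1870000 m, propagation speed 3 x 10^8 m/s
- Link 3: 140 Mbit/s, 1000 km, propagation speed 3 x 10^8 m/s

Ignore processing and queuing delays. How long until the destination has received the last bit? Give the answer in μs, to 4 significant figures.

L = 1460 × 8 = 11680 bits.
Transmission delay per hop = L/R = 11680/140000000 = 83.4286 μs; 3 hops → 250.286 μs.
Propagation delays (d/s per hop): 2033.33, 6233.33, 3333.33 μs; sum = 11600 μs.
End-to-end = 11850 μs.

11850 μs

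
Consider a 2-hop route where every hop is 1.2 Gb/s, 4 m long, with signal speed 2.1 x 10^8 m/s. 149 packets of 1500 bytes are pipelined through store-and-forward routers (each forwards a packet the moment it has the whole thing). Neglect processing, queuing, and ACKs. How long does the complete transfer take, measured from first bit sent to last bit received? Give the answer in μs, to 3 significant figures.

1500 μs

Per-hop transmission t_tx = L/R = 12000/1200000000 = 10 μs.
Per-hop propagation t_prop = 4/210000000 = 0.0190476 μs.
Pipeline fill: first packet needs 2·t_tx to clear all hops; remaining 148 packets each add one t_tx.
Total = (2+149-1)·t_tx + 2·t_prop = 150·10 + 2·0.0190476 = 1500 μs.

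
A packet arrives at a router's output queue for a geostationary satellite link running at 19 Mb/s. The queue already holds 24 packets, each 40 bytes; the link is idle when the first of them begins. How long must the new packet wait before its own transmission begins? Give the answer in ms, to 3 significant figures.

Each queued packet: L/R = 320/19000000 = 0.0168421 ms.
24 queued → 0.404211 ms.
Queuing delay = 0.404 ms.

0.404 ms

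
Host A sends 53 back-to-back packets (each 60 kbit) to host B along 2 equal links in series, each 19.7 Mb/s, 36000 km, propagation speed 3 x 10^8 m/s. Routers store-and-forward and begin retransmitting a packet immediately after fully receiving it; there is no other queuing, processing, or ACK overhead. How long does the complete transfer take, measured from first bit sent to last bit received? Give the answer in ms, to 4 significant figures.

Per-hop transmission t_tx = L/R = 60000/19700000 = 3.04569 ms.
Per-hop propagation t_prop = 36000000/300000000 = 120 ms.
Pipeline fill: first packet needs 2·t_tx to clear all hops; remaining 52 packets each add one t_tx.
Total = (2+53-1)·t_tx + 2·t_prop = 54·3.04569 + 2·120 = 404.5 ms.

404.5 ms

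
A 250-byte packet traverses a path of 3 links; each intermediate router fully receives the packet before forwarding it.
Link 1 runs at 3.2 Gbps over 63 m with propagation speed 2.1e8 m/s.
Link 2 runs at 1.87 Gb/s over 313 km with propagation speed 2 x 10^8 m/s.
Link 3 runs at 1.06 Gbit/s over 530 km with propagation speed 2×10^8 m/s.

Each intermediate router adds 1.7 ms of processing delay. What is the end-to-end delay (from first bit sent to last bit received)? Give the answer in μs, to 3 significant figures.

7620 μs

L = 250 × 8 = 2000 bits.
Transmission delays (L/R per hop): 0.625, 1.06952, 1.88679 μs; sum = 3.58131 μs.
Propagation delays (d/s per hop): 0.3, 1565, 2650 μs; sum = 4215.3 μs.
Processing at 2 router(s): 2 × 1.7 ms = 3400 μs.
End-to-end = 7620 μs.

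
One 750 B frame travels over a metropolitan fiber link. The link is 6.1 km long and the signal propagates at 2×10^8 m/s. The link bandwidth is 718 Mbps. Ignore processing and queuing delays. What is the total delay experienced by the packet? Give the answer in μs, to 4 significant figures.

38.86 μs

L = 750 × 8 = 6000 bits.
Transmission delay = L/R = 6000 / 718000000 = 8.35655 μs.
Propagation delay = d/s = 6100 m / 200000000 m/s = 30.5 μs.
Total = 38.86 μs.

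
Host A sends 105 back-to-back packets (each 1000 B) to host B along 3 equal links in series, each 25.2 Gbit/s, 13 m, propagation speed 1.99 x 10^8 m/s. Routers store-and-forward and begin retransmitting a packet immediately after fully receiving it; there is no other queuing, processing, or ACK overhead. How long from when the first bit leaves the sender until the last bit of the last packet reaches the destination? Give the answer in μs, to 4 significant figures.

Per-hop transmission t_tx = L/R = 8000/25200000000 = 0.31746 μs.
Per-hop propagation t_prop = 13/199000000 = 0.0653266 μs.
Pipeline fill: first packet needs 3·t_tx to clear all hops; remaining 104 packets each add one t_tx.
Total = (3+105-1)·t_tx + 3·t_prop = 107·0.31746 + 3·0.0653266 = 34.16 μs.

34.16 μs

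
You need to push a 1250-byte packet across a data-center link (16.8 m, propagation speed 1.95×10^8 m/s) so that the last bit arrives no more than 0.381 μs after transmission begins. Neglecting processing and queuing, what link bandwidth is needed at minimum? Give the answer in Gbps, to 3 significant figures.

L = 10000 bits.
Propagation delay = 16.8 / 195000000 = 0.0861538 μs.
Transmission budget = 0.381 − 0.0861538 = 0.294846 μs.
R ≥ L / t_tx = 10000 bits / 2.94846e-07 s = 33.9 Gbps.

33.9 Gbps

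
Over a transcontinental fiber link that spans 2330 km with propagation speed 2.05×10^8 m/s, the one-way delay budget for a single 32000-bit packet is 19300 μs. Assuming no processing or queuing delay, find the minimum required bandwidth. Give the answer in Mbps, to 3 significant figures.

4.03 Mbps

Propagation delay = 2330000 / 2.05e+08 = 11365.9 μs.
Transmission budget = 19300 − 11365.9 = 7934.15 μs.
R ≥ L / t_tx = 32000 bits / 0.00793415 s = 4.03 Mbps.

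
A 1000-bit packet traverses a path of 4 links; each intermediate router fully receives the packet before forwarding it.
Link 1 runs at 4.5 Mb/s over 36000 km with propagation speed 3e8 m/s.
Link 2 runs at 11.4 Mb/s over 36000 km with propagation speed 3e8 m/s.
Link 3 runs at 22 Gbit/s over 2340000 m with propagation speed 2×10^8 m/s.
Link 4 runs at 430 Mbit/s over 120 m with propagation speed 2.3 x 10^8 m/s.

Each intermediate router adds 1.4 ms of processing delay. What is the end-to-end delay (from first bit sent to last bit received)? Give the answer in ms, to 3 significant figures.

Transmission delays (L/R per hop): 0.222222, 0.0877193, 4.54545e-05, 0.00232558 ms; sum = 0.312313 ms.
Propagation delays (d/s per hop): 120, 120, 11.7, 0.000521739 ms; sum = 251.701 ms.
Processing at 3 router(s): 3 × 1.4 ms = 4.2 ms.
End-to-end = 256 ms.

256 ms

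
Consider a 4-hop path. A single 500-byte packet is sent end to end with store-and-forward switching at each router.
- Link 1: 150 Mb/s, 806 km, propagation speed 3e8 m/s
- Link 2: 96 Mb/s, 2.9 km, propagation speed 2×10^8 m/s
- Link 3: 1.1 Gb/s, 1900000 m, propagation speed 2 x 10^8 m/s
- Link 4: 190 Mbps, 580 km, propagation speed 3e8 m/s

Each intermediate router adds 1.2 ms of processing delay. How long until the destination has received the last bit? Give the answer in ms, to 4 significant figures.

17.83 ms

L = 500 × 8 = 4000 bits.
Transmission delays (L/R per hop): 0.0266667, 0.0416667, 0.00363636, 0.0210526 ms; sum = 0.0930223 ms.
Propagation delays (d/s per hop): 2.68667, 0.0145, 9.5, 1.93333 ms; sum = 14.1345 ms.
Processing at 3 router(s): 3 × 1.2 ms = 3.6 ms.
End-to-end = 17.83 ms.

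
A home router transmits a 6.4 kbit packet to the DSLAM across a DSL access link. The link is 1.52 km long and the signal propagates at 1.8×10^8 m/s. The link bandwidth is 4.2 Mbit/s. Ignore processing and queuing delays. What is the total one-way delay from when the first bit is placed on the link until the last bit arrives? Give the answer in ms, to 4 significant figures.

L = 6400 bits.
Transmission delay = L/R = 6400 / 4200000 = 1.52381 ms.
Propagation delay = d/s = 1520 m / 180000000 m/s = 0.00844444 ms.
Total = 1.532 ms.

1.532 ms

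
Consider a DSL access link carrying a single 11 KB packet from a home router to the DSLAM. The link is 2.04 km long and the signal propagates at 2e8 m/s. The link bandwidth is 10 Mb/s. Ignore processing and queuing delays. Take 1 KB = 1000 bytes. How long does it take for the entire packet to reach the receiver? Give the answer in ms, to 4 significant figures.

L = 88000 bits.
Transmission delay = L/R = 88000 / 10000000 = 8.8 ms.
Propagation delay = d/s = 2040 m / 200000000 m/s = 0.0102 ms.
Total = 8.810 ms.

8.810 ms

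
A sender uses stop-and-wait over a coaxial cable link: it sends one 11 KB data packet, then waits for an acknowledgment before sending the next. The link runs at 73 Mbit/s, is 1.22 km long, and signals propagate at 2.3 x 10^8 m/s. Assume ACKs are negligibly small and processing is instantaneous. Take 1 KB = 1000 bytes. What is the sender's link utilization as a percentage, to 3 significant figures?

t_tx = L/R = 88000/73000000 = 0.00120548 s.
t_prop = 1220/2.3e+08 = 5.30435e-06 s; RTT = 1.06087e-05 s.
Cycle = t_tx + RTT = 0.00121609 s.
Utilization = t_tx / cycle = 0.00120548/0.00121609 = 99.1 %.

99.1 %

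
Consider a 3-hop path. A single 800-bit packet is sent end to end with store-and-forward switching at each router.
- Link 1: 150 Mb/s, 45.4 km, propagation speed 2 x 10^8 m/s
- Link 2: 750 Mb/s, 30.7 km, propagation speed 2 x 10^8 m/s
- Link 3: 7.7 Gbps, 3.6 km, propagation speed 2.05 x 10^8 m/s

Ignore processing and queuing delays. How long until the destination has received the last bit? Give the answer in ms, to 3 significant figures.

0.405 ms

Transmission delays (L/R per hop): 0.00533333, 0.00106667, 0.000103896 ms; sum = 0.0065039 ms.
Propagation delays (d/s per hop): 0.227, 0.1535, 0.017561 ms; sum = 0.398061 ms.
End-to-end = 0.405 ms.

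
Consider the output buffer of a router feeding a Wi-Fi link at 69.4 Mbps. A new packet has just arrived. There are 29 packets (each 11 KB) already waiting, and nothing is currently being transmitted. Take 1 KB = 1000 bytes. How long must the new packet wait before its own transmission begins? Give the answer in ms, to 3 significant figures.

36.8 ms

Each queued packet: L/R = 88000/69400000 = 1.26801 ms.
29 queued → 36.7723 ms.
Queuing delay = 36.8 ms.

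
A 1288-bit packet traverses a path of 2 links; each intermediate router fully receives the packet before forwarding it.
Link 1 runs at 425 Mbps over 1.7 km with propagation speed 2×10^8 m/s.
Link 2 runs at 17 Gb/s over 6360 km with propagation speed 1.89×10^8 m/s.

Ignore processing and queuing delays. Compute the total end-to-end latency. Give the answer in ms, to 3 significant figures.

33.7 ms

Transmission delays (L/R per hop): 0.00303059, 7.57647e-05 ms; sum = 0.00310635 ms.
Propagation delays (d/s per hop): 0.0085, 33.6508 ms; sum = 33.6593 ms.
End-to-end = 33.7 ms.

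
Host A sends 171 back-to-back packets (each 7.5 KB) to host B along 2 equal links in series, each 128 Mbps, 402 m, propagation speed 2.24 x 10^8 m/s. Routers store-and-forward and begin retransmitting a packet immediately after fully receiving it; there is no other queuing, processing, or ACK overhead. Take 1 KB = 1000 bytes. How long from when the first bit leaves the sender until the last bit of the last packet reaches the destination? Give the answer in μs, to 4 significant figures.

Per-hop transmission t_tx = L/R = 60000/128000000 = 468.75 μs.
Per-hop propagation t_prop = 402/2.24e+08 = 1.79464 μs.
Pipeline fill: first packet needs 2·t_tx to clear all hops; remaining 170 packets each add one t_tx.
Total = (2+171-1)·t_tx + 2·t_prop = 172·468.75 + 2·1.79464 = 80630 μs.

80630 μs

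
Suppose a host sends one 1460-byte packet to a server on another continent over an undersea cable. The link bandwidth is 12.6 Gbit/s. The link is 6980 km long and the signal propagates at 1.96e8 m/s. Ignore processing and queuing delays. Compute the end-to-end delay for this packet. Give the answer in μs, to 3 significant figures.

L = 1460 × 8 = 11680 bits.
Transmission delay = L/R = 11680 / 12600000000 = 0.926984 μs.
Propagation delay = d/s = 6980000 m / 196000000 m/s = 35612.2 μs.
Total = 35600 μs.

35600 μs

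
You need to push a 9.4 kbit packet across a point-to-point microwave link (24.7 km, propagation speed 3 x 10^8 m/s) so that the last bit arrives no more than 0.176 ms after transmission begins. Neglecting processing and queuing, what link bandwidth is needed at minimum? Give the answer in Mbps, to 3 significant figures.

Propagation delay = 24700 / 300000000 = 0.0823333 ms.
Transmission budget = 0.176 − 0.0823333 = 0.0936667 ms.
R ≥ L / t_tx = 9400 bits / 9.36667e-05 s = 100 Mbps.

100 Mbps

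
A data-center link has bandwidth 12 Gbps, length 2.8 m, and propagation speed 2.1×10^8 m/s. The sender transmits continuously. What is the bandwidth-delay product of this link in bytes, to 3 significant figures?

20.0 bytes

Propagation delay = 2.8 / 210000000 = 1.33333e-08 s.
BDP = R × t_prop = 12000000000 × 1.33333e-08 = 160 bits.
In bytes: 160/8 = 20.0 bytes.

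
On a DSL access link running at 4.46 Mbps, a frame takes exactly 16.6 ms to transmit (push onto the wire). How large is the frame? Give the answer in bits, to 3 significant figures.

74000 bits

L = R × t_tx = 4460000 b/s × 0.0166 s = 74036 bits.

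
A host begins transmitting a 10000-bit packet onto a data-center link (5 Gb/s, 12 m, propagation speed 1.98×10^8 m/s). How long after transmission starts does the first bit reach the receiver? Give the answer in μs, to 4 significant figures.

First bit experiences only propagation delay: d/s = 12/198000000 = 0.06061 μs.

0.06061 μs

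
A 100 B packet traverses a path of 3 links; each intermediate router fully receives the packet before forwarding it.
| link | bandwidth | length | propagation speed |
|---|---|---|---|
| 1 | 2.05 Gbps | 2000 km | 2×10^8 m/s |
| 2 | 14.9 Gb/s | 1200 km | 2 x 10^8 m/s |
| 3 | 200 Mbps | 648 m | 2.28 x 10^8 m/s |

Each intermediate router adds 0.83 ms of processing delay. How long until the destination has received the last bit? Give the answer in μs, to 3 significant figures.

L = 100 × 8 = 800 bits.
Transmission delays (L/R per hop): 0.390244, 0.0536913, 4 μs; sum = 4.44394 μs.
Propagation delays (d/s per hop): 10000, 6000, 2.84211 μs; sum = 16002.8 μs.
Processing at 2 router(s): 2 × 0.83 ms = 1660 μs.
End-to-end = 17700 μs.

17700 μs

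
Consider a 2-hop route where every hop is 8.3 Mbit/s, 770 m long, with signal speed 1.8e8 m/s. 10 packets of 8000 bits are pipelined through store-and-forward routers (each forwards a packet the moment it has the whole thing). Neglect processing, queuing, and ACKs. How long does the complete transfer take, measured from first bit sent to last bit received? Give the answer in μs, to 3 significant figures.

Per-hop transmission t_tx = L/R = 8000/8.3e+06 = 963.855 μs.
Per-hop propagation t_prop = 770/180000000 = 4.27778 μs.
Pipeline fill: first packet needs 2·t_tx to clear all hops; remaining 9 packets each add one t_tx.
Total = (2+10-1)·t_tx + 2·t_prop = 11·963.855 + 2·4.27778 = 10600 μs.

10600 μs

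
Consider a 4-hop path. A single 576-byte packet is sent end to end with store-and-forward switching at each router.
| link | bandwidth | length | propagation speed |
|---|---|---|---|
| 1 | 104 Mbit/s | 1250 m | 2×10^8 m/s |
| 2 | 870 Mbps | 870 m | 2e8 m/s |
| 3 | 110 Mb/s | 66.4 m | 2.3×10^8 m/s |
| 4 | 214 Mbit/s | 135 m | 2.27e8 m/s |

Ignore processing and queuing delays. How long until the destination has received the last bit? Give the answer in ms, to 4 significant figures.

L = 576 × 8 = 4608 bits.
Transmission delays (L/R per hop): 0.0443077, 0.00529655, 0.0418909, 0.0215327 ms; sum = 0.113028 ms.
Propagation delays (d/s per hop): 0.00625, 0.00435, 0.000288696, 0.000594714 ms; sum = 0.0114834 ms.
End-to-end = 0.1245 ms.

0.1245 ms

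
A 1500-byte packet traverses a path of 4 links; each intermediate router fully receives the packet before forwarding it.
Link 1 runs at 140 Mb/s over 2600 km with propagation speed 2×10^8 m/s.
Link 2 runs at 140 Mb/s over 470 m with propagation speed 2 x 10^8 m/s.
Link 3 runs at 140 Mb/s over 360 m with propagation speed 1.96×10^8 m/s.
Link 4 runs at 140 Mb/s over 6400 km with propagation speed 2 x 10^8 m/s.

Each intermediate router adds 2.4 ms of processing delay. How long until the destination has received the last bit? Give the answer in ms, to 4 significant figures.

L = 1500 × 8 = 12000 bits.
Transmission delay per hop = L/R = 12000/140000000 = 0.0857143 ms; 4 hops → 0.342857 ms.
Propagation delays (d/s per hop): 13, 0.00235, 0.00183673, 32 ms; sum = 45.0042 ms.
Processing at 3 router(s): 3 × 2.4 ms = 7.2 ms.
End-to-end = 52.55 ms.

52.55 ms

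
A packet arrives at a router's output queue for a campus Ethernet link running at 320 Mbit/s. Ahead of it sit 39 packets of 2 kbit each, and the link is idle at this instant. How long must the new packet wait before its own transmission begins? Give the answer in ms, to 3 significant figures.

Each queued packet: L/R = 2000/320000000 = 0.00625 ms.
39 queued → 0.24375 ms.
Queuing delay = 0.244 ms.

0.244 ms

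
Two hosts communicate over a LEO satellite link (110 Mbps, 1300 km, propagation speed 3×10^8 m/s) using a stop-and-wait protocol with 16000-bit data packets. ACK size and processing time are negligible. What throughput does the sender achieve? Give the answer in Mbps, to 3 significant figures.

t_tx = L/R = 16000/110000000 = 0.000145455 s.
t_prop = 1300000/300000000 = 0.00433333 s; RTT = 0.00866667 s.
Cycle = t_tx + RTT = 0.00881212 s.
Throughput = L / cycle = 16000 / 0.00881212 = 1.82 Mbps.

1.82 Mbps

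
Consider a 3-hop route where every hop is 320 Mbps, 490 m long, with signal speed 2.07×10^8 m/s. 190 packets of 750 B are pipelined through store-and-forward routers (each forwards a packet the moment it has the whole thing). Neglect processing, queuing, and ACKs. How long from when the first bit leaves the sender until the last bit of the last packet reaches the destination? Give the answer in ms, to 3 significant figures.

Per-hop transmission t_tx = L/R = 6000/320000000 = 0.01875 ms.
Per-hop propagation t_prop = 490/2.07e+08 = 0.00236715 ms.
Pipeline fill: first packet needs 3·t_tx to clear all hops; remaining 189 packets each add one t_tx.
Total = (3+190-1)·t_tx + 3·t_prop = 192·0.01875 + 3·0.00236715 = 3.61 ms.

3.61 ms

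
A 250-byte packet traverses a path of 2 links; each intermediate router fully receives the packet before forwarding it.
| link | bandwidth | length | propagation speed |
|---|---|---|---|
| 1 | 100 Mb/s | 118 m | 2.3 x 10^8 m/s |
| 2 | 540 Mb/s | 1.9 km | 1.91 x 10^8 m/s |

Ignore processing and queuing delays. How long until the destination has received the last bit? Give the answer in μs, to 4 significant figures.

L = 250 × 8 = 2000 bits.
Transmission delays (L/R per hop): 20, 3.7037 μs; sum = 23.7037 μs.
Propagation delays (d/s per hop): 0.513043, 9.94764 μs; sum = 10.4607 μs.
End-to-end = 34.16 μs.

34.16 μs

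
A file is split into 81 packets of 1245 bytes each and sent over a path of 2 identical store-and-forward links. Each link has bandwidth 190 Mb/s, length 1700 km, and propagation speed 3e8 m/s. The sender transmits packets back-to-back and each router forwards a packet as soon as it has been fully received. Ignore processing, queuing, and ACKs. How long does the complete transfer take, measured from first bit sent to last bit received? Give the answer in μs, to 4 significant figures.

15630 μs

Per-hop transmission t_tx = L/R = 9960/190000000 = 52.4211 μs.
Per-hop propagation t_prop = 1700000/300000000 = 5666.67 μs.
Pipeline fill: first packet needs 2·t_tx to clear all hops; remaining 80 packets each add one t_tx.
Total = (2+81-1)·t_tx + 2·t_prop = 82·52.4211 + 2·5666.67 = 15630 μs.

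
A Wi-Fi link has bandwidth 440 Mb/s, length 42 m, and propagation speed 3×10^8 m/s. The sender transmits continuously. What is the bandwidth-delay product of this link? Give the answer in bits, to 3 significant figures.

Propagation delay = 42 / 300000000 = 1.4e-07 s.
BDP = R × t_prop = 440000000 × 1.4e-07 = 61.6 bits.

61.6 bits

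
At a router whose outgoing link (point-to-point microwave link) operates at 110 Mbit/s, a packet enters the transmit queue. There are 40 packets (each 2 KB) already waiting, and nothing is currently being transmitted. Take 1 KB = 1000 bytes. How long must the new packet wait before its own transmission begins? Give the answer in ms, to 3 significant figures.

5.82 ms

Each queued packet: L/R = 16000/110000000 = 0.145455 ms.
40 queued → 5.81818 ms.
Queuing delay = 5.82 ms.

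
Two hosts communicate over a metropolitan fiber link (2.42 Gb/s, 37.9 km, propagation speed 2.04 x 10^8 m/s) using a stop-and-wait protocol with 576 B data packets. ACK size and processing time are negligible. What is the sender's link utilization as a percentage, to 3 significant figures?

t_tx = L/R = 4608/2420000000 = 1.90413e-06 s.
t_prop = 37900/204000000 = 0.000185784 s; RTT = 0.000371569 s.
Cycle = t_tx + RTT = 0.000373473 s.
Utilization = t_tx / cycle = 1.90413e-06/0.000373473 = 0.510 %.

0.510 %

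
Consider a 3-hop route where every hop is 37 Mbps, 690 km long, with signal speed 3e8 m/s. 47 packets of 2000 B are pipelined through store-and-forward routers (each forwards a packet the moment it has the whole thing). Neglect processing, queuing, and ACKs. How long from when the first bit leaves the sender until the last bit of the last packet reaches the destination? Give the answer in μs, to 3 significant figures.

Per-hop transmission t_tx = L/R = 16000/37000000 = 432.432 μs.
Per-hop propagation t_prop = 690000/300000000 = 2300 μs.
Pipeline fill: first packet needs 3·t_tx to clear all hops; remaining 46 packets each add one t_tx.
Total = (3+47-1)·t_tx + 3·t_prop = 49·432.432 + 3·2300 = 28100 μs.

28100 μs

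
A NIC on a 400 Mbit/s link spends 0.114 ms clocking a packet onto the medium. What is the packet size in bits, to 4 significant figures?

L = R × t_tx = 400000000 b/s × 0.000114 s = 45600 bits.

45600 bits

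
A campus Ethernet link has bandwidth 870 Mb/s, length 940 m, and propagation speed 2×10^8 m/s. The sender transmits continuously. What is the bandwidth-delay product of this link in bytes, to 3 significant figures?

Propagation delay = 940 / 200000000 = 4.7e-06 s.
BDP = R × t_prop = 870000000 × 4.7e-06 = 4089 bits.
In bytes: 4089/8 = 511 bytes.

511 bytes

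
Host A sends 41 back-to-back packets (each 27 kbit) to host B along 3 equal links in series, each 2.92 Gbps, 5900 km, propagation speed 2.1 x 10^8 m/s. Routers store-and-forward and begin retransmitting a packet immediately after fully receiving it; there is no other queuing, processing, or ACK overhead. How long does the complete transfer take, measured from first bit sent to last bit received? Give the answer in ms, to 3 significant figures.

84.7 ms

Per-hop transmission t_tx = L/R = 27000/2920000000 = 0.00924658 ms.
Per-hop propagation t_prop = 5900000/210000000 = 28.0952 ms.
Pipeline fill: first packet needs 3·t_tx to clear all hops; remaining 40 packets each add one t_tx.
Total = (3+41-1)·t_tx + 3·t_prop = 43·0.00924658 + 3·28.0952 = 84.7 ms.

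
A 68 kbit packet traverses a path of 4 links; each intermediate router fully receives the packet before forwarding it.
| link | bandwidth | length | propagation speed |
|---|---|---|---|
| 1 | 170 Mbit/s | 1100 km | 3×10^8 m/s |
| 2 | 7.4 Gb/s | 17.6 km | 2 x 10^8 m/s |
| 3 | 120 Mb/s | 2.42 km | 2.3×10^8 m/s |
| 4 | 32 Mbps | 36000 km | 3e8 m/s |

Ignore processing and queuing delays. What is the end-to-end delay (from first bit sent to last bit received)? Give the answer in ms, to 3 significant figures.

127 ms

L = 68000 bits.
Transmission delays (L/R per hop): 0.4, 0.00918919, 0.566667, 2.125 ms; sum = 3.10086 ms.
Propagation delays (d/s per hop): 3.66667, 0.088, 0.0105217, 120 ms; sum = 123.765 ms.
End-to-end = 127 ms.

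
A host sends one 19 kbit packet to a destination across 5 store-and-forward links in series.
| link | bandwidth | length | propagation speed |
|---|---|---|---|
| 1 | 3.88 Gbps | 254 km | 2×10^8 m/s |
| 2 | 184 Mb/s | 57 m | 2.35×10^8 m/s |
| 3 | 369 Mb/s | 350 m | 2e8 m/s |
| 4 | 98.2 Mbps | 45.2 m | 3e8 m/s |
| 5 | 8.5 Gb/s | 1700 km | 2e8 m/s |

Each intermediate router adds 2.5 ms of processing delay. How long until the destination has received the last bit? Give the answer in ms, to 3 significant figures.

20.1 ms

L = 19000 bits.
Transmission delays (L/R per hop): 0.00489691, 0.103261, 0.0514905, 0.193483, 0.00223529 ms; sum = 0.355366 ms.
Propagation delays (d/s per hop): 1.27, 0.000242553, 0.00175, 0.000150667, 8.5 ms; sum = 9.77214 ms.
Processing at 4 router(s): 4 × 2.5 ms = 10 ms.
End-to-end = 20.1 ms.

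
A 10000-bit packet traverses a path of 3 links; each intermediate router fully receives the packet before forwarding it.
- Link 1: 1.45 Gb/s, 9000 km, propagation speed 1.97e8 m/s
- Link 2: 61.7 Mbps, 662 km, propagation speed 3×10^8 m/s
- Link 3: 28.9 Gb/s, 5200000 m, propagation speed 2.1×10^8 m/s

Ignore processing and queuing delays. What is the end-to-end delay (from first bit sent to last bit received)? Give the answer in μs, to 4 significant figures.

Transmission delays (L/R per hop): 6.89655, 162.075, 0.346021 μs; sum = 169.317 μs.
Propagation delays (d/s per hop): 45685.3, 2206.67, 24761.9 μs; sum = 72653.9 μs.
End-to-end = 72820 μs.

72820 μs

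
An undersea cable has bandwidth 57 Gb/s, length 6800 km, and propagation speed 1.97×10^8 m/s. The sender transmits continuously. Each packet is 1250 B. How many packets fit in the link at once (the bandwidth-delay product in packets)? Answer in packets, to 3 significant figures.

197000 packets

Propagation delay = 6800000 / 197000000 = 0.0345178 s.
BDP = R × t_prop = 57000000000 × 0.0345178 = 1967510000 bits.
In packets of 10000 bits: 197000 packets.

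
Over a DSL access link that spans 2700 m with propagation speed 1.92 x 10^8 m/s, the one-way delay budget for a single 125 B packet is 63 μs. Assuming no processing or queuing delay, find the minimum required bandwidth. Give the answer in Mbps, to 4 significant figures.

L = 1000 bits.
Propagation delay = 2700 / 192000000 = 14.0625 μs.
Transmission budget = 63 − 14.0625 = 48.9375 μs.
R ≥ L / t_tx = 1000 bits / 4.89375e-05 s = 20.43 Mbps.

20.43 Mbps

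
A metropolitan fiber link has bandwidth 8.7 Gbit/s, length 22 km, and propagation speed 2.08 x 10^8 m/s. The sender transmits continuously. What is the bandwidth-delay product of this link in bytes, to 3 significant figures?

Propagation delay = 22000 / 208000000 = 0.000105769 s.
BDP = R × t_prop = 8700000000 × 0.000105769 = 920192 bits.
In bytes: 920192/8 = 115000 bytes.

115000 bytes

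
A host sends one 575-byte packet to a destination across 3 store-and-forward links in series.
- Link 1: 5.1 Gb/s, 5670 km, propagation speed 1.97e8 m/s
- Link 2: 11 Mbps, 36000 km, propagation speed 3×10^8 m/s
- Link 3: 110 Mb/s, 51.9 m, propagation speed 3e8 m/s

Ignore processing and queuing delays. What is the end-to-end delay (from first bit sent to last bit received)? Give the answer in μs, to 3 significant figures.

L = 575 × 8 = 4600 bits.
Transmission delays (L/R per hop): 0.901961, 418.182, 41.8182 μs; sum = 460.902 μs.
Propagation delays (d/s per hop): 28781.7, 120000, 0.173 μs; sum = 148782 μs.
End-to-end = 149000 μs.

149000 μs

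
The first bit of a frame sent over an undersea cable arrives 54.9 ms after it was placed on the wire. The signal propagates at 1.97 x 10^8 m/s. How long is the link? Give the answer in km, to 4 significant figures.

d = s × t_prop = 197000000 × 0.0549 = 10820 km.

10820 km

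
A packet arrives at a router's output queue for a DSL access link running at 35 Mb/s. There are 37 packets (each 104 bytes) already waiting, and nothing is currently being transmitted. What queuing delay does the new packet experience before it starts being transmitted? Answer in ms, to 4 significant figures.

Each queued packet: L/R = 832/35000000 = 0.0237714 ms.
37 queued → 0.879543 ms.
Queuing delay = 0.8795 ms.

0.8795 ms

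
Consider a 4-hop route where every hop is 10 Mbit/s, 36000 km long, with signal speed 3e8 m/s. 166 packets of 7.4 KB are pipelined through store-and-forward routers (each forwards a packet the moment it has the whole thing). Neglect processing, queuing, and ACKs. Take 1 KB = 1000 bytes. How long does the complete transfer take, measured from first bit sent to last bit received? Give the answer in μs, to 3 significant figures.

Per-hop transmission t_tx = L/R = 59200/10000000 = 5920 μs.
Per-hop propagation t_prop = 36000000/300000000 = 120000 μs.
Pipeline fill: first packet needs 4·t_tx to clear all hops; remaining 165 packets each add one t_tx.
Total = (4+166-1)·t_tx + 4·t_prop = 169·5920 + 4·120000 = 1480000 μs.

1480000 μs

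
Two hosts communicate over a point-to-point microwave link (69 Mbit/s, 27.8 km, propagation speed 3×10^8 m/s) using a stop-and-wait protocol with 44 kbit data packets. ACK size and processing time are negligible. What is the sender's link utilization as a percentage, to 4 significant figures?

t_tx = L/R = 44000/69000000 = 0.000637681 s.
t_prop = 27800/300000000 = 9.26667e-05 s; RTT = 0.000185333 s.
Cycle = t_tx + RTT = 0.000823014 s.
Utilization = t_tx / cycle = 0.000637681/0.000823014 = 77.48 %.

77.48 %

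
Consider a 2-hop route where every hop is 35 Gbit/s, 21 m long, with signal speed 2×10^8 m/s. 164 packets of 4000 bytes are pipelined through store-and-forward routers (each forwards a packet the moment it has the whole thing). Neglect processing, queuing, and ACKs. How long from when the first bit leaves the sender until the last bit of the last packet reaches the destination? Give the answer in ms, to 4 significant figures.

0.1511 ms

Per-hop transmission t_tx = L/R = 32000/35000000000 = 0.000914286 ms.
Per-hop propagation t_prop = 21/200000000 = 0.000105 ms.
Pipeline fill: first packet needs 2·t_tx to clear all hops; remaining 163 packets each add one t_tx.
Total = (2+164-1)·t_tx + 2·t_prop = 165·0.000914286 + 2·0.000105 = 0.1511 ms.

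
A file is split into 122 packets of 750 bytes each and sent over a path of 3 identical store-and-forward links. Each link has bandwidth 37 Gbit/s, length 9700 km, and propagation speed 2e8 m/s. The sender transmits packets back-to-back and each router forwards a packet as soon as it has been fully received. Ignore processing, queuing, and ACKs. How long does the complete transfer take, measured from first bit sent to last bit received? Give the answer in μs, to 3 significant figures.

Per-hop transmission t_tx = L/R = 6000/37000000000 = 0.162162 μs.
Per-hop propagation t_prop = 9700000/200000000 = 48500 μs.
Pipeline fill: first packet needs 3·t_tx to clear all hops; remaining 121 packets each add one t_tx.
Total = (3+122-1)·t_tx + 3·t_prop = 124·0.162162 + 3·48500 = 146000 μs.

146000 μs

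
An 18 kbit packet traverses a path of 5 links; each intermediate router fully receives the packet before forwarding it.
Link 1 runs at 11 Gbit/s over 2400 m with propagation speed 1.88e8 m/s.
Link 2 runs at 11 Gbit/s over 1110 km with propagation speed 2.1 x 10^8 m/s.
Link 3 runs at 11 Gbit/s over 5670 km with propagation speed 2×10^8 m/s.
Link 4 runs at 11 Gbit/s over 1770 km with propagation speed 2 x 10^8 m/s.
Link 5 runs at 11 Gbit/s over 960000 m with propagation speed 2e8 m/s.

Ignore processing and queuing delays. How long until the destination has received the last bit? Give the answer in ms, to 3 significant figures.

L = 18000 bits.
Transmission delay per hop = L/R = 18000/11000000000 = 0.00163636 ms; 5 hops → 0.00818182 ms.
Propagation delays (d/s per hop): 0.012766, 5.28571, 28.35, 8.85, 4.8 ms; sum = 47.2985 ms.
End-to-end = 47.3 ms.

47.3 ms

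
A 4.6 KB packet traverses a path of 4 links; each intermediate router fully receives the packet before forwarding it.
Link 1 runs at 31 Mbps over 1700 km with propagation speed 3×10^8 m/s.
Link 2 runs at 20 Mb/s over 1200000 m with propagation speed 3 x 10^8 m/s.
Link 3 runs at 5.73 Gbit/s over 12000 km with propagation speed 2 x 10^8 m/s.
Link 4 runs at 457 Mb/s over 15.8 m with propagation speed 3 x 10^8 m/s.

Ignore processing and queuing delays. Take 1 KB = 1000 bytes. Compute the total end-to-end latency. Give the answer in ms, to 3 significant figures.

L = 36800 bits.
Transmission delays (L/R per hop): 1.1871, 1.84, 0.00642234, 0.0805252 ms; sum = 3.11404 ms.
Propagation delays (d/s per hop): 5.66667, 4, 60, 5.26667e-05 ms; sum = 69.6667 ms.
End-to-end = 72.8 ms.

72.8 ms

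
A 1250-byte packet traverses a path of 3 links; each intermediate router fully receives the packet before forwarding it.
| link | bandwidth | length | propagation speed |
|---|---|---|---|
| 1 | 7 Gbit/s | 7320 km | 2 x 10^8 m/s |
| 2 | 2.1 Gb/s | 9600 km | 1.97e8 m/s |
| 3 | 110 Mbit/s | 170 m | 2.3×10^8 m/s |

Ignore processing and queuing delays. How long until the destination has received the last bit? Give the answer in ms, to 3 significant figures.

85.4 ms

L = 1250 × 8 = 10000 bits.
Transmission delays (L/R per hop): 0.00142857, 0.0047619, 0.0909091 ms; sum = 0.0970996 ms.
Propagation delays (d/s per hop): 36.6, 48.731, 0.00073913 ms; sum = 85.3317 ms.
End-to-end = 85.4 ms.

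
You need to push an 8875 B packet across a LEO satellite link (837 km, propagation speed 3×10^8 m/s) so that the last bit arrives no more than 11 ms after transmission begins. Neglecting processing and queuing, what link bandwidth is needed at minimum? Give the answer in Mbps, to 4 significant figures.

8.648 Mbps

L = 71000 bits.
Propagation delay = 837000 / 300000000 = 2.79 ms.
Transmission budget = 11 − 2.79 = 8.21 ms.
R ≥ L / t_tx = 71000 bits / 0.00821 s = 8.648 Mbps.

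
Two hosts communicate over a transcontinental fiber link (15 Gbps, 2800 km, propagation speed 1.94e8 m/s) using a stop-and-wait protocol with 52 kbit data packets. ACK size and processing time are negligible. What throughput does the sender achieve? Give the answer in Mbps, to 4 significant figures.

1.801 Mbps

t_tx = L/R = 52000/15000000000 = 3.46667e-06 s.
t_prop = 2800000/194000000 = 0.014433 s; RTT = 0.028866 s.
Cycle = t_tx + RTT = 0.0288694 s.
Throughput = L / cycle = 52000 / 0.0288694 = 1.801 Mbps.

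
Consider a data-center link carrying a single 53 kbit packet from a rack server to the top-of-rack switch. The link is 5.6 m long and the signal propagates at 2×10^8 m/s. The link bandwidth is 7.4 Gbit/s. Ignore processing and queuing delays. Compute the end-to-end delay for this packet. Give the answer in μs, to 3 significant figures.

L = 53000 bits.
Transmission delay = L/R = 53000 / 7400000000 = 7.16216 μs.
Propagation delay = d/s = 5.6 m / 200000000 m/s = 0.028 μs.
Total = 7.19 μs.

7.19 μs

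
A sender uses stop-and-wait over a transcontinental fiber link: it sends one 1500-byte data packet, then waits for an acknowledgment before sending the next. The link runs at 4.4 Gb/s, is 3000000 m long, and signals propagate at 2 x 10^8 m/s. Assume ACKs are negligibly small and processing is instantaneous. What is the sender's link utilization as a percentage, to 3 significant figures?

0.00909 %

t_tx = L/R = 12000/4400000000 = 2.72727e-06 s.
t_prop = 3000000/200000000 = 0.015 s; RTT = 0.03 s.
Cycle = t_tx + RTT = 0.0300027 s.
Utilization = t_tx / cycle = 2.72727e-06/0.0300027 = 0.00909 %.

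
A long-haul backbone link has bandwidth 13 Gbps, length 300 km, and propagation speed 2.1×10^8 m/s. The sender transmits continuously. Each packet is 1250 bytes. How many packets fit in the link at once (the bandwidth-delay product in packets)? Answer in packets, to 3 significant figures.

1860 packets

Propagation delay = 300000 / 210000000 = 0.00142857 s.
BDP = R × t_prop = 13000000000 × 0.00142857 = 18571400 bits.
In packets of 10000 bits: 1860 packets.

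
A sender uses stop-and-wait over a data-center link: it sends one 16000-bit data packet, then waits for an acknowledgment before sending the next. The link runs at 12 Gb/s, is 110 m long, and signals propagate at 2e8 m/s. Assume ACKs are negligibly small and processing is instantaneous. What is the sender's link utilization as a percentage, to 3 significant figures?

t_tx = L/R = 16000/12000000000 = 1.33333e-06 s.
t_prop = 110/200000000 = 5.5e-07 s; RTT = 1.1e-06 s.
Cycle = t_tx + RTT = 2.43333e-06 s.
Utilization = t_tx / cycle = 1.33333e-06/2.43333e-06 = 54.8 %.

54.8 %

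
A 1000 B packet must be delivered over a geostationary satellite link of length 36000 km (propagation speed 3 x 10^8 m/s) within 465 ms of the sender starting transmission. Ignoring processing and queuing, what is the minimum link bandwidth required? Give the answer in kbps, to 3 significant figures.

23.2 kbps

L = 8000 bits.
Propagation delay = 36000000 / 300000000 = 120 ms.
Transmission budget = 465 − 120 = 345 ms.
R ≥ L / t_tx = 8000 bits / 0.345 s = 23.2 kbps.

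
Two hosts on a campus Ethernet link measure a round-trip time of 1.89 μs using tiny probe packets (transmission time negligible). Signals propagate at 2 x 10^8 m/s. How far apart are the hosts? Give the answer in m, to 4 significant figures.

189.0 m

One-way propagation = RTT/2 = 0.945 μs.
d = s × t = 200000000 × 9.45e-07 = 189.0 m.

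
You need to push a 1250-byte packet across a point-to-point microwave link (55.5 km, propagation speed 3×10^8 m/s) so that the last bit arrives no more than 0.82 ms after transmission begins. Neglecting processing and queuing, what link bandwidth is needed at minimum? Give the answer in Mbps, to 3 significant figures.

L = 10000 bits.
Propagation delay = 55500 / 300000000 = 0.185 ms.
Transmission budget = 0.82 − 0.185 = 0.635 ms.
R ≥ L / t_tx = 10000 bits / 0.000635 s = 15.7 Mbps.

15.7 Mbps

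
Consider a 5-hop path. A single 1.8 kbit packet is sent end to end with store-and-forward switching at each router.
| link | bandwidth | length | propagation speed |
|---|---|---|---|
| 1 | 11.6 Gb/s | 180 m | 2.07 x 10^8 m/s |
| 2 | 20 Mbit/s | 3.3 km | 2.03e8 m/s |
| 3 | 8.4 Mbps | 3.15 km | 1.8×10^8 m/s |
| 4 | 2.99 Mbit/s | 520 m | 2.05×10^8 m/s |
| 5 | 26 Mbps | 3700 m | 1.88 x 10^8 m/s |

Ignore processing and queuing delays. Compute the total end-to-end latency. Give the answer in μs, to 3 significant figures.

L = 1800 bits.
Transmission delays (L/R per hop): 0.155172, 90, 214.286, 602.007, 69.2308 μs; sum = 975.678 μs.
Propagation delays (d/s per hop): 0.869565, 16.2562, 17.5, 2.53659, 19.6809 μs; sum = 56.8432 μs.
End-to-end = 1030 μs.

1030 μs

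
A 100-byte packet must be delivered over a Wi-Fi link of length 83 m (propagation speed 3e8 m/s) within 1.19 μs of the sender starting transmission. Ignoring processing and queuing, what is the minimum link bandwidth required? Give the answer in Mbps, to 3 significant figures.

876 Mbps

L = 800 bits.
Propagation delay = 83 / 300000000 = 0.276667 μs.
Transmission budget = 1.19 − 0.276667 = 0.913333 μs.
R ≥ L / t_tx = 800 bits / 9.13333e-07 s = 876 Mbps.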